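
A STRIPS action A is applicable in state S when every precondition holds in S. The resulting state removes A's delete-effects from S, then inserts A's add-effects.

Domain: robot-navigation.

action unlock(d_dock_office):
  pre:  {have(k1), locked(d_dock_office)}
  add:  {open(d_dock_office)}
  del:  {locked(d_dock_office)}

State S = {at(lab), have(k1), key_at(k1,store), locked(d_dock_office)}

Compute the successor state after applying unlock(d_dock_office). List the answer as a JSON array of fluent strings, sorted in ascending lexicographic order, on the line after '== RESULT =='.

Compute (S \ del) ∪ add:
  pre ⊆ S: {have(k1), locked(d_dock_office)} ⊆ S  — applicable
  S \ del = {at(lab), have(k1), key_at(k1,store)}
  ∪ add   = {at(lab), have(k1), key_at(k1,store), open(d_dock_office)}

== RESULT ==
["at(lab)", "have(k1)", "key_at(k1,store)", "open(d_dock_office)"]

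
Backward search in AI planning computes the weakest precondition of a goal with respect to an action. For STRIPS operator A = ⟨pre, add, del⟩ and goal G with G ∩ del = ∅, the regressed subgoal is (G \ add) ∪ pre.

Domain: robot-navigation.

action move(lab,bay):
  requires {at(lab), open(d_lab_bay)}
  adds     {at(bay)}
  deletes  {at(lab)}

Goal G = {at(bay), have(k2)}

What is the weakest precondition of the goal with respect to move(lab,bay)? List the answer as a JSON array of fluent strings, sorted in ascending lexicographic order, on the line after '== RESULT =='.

Compute (G \ add) ∪ pre:
  G ∩ del = {}  (empty — regression defined)
  G \ add = {at(bay), have(k2)} \ {at(bay)} = {have(k2)}
  ∪ pre   = {have(k2)} ∪ {at(lab), open(d_lab_bay)}
          = {at(lab), have(k2), open(d_lab_bay)}

== RESULT ==
["at(lab)", "have(k2)", "open(d_lab_bay)"]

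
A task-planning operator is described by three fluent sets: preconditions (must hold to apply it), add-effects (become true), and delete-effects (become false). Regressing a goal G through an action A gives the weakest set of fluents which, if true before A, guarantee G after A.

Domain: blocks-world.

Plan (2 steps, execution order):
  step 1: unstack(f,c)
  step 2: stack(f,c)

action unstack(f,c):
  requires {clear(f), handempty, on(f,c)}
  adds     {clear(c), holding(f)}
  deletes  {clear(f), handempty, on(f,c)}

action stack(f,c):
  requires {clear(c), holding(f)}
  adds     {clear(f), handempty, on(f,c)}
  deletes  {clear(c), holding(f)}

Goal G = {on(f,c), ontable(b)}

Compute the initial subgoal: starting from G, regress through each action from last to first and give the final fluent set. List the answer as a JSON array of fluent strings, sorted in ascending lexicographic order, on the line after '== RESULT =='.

Work backward from the goal:
  through step 2 (stack(f,c)): drop {on(f,c)}, keep {ontable(b)}, require {clear(c), holding(f)}
    → {clear(c), holding(f), ontable(b)}
  through step 1 (unstack(f,c)): drop {clear(c), holding(f)}, keep {ontable(b)}, require {clear(f), handempty, on(f,c)}
    → {clear(f), handempty, on(f,c), ontable(b)}

== RESULT ==
["clear(f)", "handempty", "on(f,c)", "ontable(b)"]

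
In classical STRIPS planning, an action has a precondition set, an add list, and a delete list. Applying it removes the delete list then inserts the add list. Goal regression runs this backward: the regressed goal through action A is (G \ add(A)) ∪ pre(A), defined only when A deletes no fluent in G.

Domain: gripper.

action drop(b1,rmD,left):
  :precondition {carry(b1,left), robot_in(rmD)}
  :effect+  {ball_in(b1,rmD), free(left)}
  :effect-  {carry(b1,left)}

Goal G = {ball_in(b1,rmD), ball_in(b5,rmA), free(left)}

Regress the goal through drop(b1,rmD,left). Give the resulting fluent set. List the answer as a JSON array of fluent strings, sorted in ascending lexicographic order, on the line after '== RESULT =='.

Compute (G \ add) ∪ pre:
  G ∩ del = {}  (empty — regression defined)
  G \ add = {ball_in(b1,rmD), ball_in(b5,rmA), free(left)} \ {ball_in(b1,rmD), free(left)} = {ball_in(b5,rmA)}
  ∪ pre   = {ball_in(b5,rmA)} ∪ {carry(b1,left), robot_in(rmD)}
          = {ball_in(b5,rmA), carry(b1,left), robot_in(rmD)}

== RESULT ==
["ball_in(b5,rmA)", "carry(b1,left)", "robot_in(rmD)"]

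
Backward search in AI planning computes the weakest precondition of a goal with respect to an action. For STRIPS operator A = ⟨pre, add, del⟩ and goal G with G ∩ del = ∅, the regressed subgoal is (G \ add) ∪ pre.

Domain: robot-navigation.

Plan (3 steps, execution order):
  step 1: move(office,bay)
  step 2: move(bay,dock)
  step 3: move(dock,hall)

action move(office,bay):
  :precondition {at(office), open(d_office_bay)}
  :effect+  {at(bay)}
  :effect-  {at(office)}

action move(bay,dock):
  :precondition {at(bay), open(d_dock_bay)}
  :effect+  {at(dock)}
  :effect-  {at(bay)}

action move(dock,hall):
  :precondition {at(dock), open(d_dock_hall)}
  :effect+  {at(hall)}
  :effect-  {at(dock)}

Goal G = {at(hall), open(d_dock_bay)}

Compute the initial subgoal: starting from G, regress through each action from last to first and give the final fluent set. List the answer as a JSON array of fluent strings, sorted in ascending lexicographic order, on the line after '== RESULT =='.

Work backward from the goal:
  through step 3 (move(dock,hall)): drop {at(hall)}, keep {open(d_dock_bay)}, require {at(dock), open(d_dock_hall)}
    → {at(dock), open(d_dock_bay), open(d_dock_hall)}
  through step 2 (move(bay,dock)): drop {at(dock)}, keep {open(d_dock_bay), open(d_dock_hall)}, require {at(bay), open(d_dock_bay)}
    → {at(bay), open(d_dock_bay), open(d_dock_hall)}
  through step 1 (move(office,bay)): drop {at(bay)}, keep {open(d_dock_bay), open(d_dock_hall)}, require {at(office), open(d_office_bay)}
    → {at(office), open(d_dock_bay), open(d_dock_hall), open(d_office_bay)}

== RESULT ==
["at(office)", "open(d_dock_bay)", "open(d_dock_hall)", "open(d_office_bay)"]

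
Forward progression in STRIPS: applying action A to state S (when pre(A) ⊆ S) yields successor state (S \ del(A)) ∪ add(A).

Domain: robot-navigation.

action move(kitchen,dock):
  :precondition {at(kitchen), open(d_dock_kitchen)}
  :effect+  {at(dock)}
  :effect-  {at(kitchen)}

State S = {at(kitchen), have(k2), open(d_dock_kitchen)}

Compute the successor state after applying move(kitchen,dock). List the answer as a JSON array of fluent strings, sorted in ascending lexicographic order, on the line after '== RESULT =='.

Progress:
  pre ⊆ S: {at(kitchen), open(d_dock_kitchen)} ⊆ S  — applicable
  S \ del = {have(k2), open(d_dock_kitchen)}
  ∪ add   = {at(dock), have(k2), open(d_dock_kitchen)}

== RESULT ==
["at(dock)", "have(k2)", "open(d_dock_kitchen)"]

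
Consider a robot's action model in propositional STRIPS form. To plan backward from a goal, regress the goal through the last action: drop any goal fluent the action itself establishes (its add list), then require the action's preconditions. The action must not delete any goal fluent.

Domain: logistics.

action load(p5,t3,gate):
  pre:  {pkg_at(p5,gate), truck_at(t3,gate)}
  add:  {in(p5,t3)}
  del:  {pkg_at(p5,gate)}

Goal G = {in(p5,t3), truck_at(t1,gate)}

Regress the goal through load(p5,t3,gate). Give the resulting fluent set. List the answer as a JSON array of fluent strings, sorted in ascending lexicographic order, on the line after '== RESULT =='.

Regress:
  G ∩ del = {}  (empty — regression defined)
  G \ add = {in(p5,t3), truck_at(t1,gate)} \ {in(p5,t3)} = {truck_at(t1,gate)}
  ∪ pre   = {truck_at(t1,gate)} ∪ {pkg_at(p5,gate), truck_at(t3,gate)}
          = {pkg_at(p5,gate), truck_at(t1,gate), truck_at(t3,gate)}

== RESULT ==
["pkg_at(p5,gate)", "truck_at(t1,gate)", "truck_at(t3,gate)"]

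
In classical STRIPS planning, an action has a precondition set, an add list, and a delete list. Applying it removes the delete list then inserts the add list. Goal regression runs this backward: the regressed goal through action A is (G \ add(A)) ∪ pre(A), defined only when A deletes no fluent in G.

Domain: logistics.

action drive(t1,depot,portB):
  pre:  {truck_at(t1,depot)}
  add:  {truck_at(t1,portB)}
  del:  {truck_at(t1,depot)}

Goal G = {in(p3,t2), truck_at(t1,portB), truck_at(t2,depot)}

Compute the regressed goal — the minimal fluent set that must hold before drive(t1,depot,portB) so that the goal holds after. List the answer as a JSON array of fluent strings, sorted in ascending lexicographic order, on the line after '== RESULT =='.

Compute (G \ add) ∪ pre:
  G ∩ del = {}  (empty — regression defined)
  G \ add = {in(p3,t2), truck_at(t1,portB), truck_at(t2,depot)} \ {truck_at(t1,portB)} = {in(p3,t2), truck_at(t2,depot)}
  ∪ pre   = {in(p3,t2), truck_at(t2,depot)} ∪ {truck_at(t1,depot)}
          = {in(p3,t2), truck_at(t1,depot), truck_at(t2,depot)}

== RESULT ==
["in(p3,t2)", "truck_at(t1,depot)", "truck_at(t2,depot)"]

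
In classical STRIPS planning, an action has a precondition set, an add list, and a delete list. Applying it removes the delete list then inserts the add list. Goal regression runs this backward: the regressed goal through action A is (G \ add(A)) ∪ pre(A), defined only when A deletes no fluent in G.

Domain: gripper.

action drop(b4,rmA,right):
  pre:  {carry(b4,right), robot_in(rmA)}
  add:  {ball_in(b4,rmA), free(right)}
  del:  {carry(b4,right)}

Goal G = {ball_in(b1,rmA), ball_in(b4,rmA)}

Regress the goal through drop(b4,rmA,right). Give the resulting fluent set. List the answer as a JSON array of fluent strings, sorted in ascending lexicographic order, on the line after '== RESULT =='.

Compute (G \ add) ∪ pre:
  G ∩ del = {}  (empty — regression defined)
  G \ add = {ball_in(b1,rmA), ball_in(b4,rmA)} \ {ball_in(b4,rmA), free(right)} = {ball_in(b1,rmA)}
  ∪ pre   = {ball_in(b1,rmA)} ∪ {carry(b4,right), robot_in(rmA)}
          = {ball_in(b1,rmA), carry(b4,right), robot_in(rmA)}

== RESULT ==
["ball_in(b1,rmA)", "carry(b4,right)", "robot_in(rmA)"]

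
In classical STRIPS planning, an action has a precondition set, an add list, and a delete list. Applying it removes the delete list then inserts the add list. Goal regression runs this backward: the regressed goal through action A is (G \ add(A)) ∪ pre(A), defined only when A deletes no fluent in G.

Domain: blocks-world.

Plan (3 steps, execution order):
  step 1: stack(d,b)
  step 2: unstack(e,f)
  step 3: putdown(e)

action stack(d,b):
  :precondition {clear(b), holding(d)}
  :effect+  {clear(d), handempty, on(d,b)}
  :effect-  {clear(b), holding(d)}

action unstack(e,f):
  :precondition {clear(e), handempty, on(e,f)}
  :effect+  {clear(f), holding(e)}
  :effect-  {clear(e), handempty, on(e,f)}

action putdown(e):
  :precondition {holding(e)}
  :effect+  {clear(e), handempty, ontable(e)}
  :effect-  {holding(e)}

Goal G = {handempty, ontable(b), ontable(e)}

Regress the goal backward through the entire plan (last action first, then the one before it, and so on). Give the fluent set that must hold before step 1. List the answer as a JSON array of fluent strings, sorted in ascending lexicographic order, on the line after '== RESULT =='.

Work backward from the goal:
  through step 3 (putdown(e)): drop {handempty, ontable(e)}, keep {ontable(b)}, require {holding(e)}
    → {holding(e), ontable(b)}
  through step 2 (unstack(e,f)): drop {holding(e)}, keep {ontable(b)}, require {clear(e), handempty, on(e,f)}
    → {clear(e), handempty, on(e,f), ontable(b)}
  through step 1 (stack(d,b)): drop {handempty}, keep {clear(e), on(e,f), ontable(b)}, require {clear(b), holding(d)}
    → {clear(b), clear(e), holding(d), on(e,f), ontable(b)}

== RESULT ==
["clear(b)", "clear(e)", "holding(d)", "on(e,f)", "ontable(b)"]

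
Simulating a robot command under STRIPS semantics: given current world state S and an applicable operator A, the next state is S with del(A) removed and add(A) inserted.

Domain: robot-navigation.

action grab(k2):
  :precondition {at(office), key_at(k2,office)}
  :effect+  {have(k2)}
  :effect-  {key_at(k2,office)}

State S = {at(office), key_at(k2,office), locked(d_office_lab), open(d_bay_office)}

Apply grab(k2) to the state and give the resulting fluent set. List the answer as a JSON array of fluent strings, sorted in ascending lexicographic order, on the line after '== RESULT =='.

Compute (S \ del) ∪ add:
  pre ⊆ S: {at(office), key_at(k2,office)} ⊆ S  — applicable
  S \ del = {at(office), locked(d_office_lab), open(d_bay_office)}
  ∪ add   = {at(office), have(k2), locked(d_office_lab), open(d_bay_office)}

== RESULT ==
["at(office)", "have(k2)", "locked(d_office_lab)", "open(d_bay_office)"]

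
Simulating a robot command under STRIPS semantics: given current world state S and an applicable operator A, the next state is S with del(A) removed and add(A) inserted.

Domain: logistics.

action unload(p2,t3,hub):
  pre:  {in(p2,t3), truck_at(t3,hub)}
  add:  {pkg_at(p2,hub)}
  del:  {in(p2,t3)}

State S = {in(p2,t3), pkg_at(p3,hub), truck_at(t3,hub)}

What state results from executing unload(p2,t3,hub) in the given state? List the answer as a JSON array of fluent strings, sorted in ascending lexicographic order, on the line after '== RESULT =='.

Compute (S \ del) ∪ add:
  pre ⊆ S: {in(p2,t3), truck_at(t3,hub)} ⊆ S  — applicable
  S \ del = {pkg_at(p3,hub), truck_at(t3,hub)}
  ∪ add   = {pkg_at(p2,hub), pkg_at(p3,hub), truck_at(t3,hub)}

== RESULT ==
["pkg_at(p2,hub)", "pkg_at(p3,hub)", "truck_at(t3,hub)"]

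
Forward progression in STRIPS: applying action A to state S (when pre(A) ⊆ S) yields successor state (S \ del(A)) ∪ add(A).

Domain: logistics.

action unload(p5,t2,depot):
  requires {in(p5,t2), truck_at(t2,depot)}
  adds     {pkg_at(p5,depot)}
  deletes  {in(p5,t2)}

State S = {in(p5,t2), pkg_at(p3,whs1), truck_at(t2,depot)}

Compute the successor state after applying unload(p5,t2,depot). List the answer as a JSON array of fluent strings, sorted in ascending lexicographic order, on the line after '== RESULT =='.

Compute (S \ del) ∪ add:
  pre ⊆ S: {in(p5,t2), truck_at(t2,depot)} ⊆ S  — applicable
  S \ del = {pkg_at(p3,whs1), truck_at(t2,depot)}
  ∪ add   = {pkg_at(p3,whs1), pkg_at(p5,depot), truck_at(t2,depot)}

== RESULT ==
["pkg_at(p3,whs1)", "pkg_at(p5,depot)", "truck_at(t2,depot)"]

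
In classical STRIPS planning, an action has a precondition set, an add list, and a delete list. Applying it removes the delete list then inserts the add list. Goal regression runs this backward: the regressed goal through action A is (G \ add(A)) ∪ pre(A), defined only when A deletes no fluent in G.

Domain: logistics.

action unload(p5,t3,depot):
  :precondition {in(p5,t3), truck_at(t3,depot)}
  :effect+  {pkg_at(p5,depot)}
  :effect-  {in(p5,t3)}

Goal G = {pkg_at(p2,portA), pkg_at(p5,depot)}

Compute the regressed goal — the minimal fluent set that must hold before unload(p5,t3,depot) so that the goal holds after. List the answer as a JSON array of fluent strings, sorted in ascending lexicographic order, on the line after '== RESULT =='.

Compute (G \ add) ∪ pre:
  G ∩ del = {}  (empty — regression defined)
  G \ add = {pkg_at(p2,portA), pkg_at(p5,depot)} \ {pkg_at(p5,depot)} = {pkg_at(p2,portA)}
  ∪ pre   = {pkg_at(p2,portA)} ∪ {in(p5,t3), truck_at(t3,depot)}
          = {in(p5,t3), pkg_at(p2,portA), truck_at(t3,depot)}

== RESULT ==
["in(p5,t3)", "pkg_at(p2,portA)", "truck_at(t3,depot)"]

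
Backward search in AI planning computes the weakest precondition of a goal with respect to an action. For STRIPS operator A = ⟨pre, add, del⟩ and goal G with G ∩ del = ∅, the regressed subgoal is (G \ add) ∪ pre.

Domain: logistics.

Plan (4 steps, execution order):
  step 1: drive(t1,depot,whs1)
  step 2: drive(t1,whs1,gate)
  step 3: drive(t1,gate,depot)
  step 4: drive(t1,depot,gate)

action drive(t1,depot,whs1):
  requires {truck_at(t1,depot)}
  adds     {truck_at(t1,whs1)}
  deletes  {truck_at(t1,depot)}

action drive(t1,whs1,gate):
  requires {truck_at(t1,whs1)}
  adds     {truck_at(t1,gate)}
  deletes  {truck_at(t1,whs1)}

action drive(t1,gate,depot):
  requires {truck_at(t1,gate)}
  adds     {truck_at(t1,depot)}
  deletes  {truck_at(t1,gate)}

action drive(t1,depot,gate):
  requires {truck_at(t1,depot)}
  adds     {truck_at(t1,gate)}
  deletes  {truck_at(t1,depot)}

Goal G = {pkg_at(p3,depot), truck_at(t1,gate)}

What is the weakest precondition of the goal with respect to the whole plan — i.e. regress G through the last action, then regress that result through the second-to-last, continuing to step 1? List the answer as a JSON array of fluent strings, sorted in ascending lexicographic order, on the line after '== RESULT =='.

Regress step by step:
  through step 4 (drive(t1,depot,gate)): drop {truck_at(t1,gate)}, keep {pkg_at(p3,depot)}, require {truck_at(t1,depot)}
    → {pkg_at(p3,depot), truck_at(t1,depot)}
  through step 3 (drive(t1,gate,depot)): drop {truck_at(t1,depot)}, keep {pkg_at(p3,depot)}, require {truck_at(t1,gate)}
    → {pkg_at(p3,depot), truck_at(t1,gate)}
  through step 2 (drive(t1,whs1,gate)): drop {truck_at(t1,gate)}, keep {pkg_at(p3,depot)}, require {truck_at(t1,whs1)}
    → {pkg_at(p3,depot), truck_at(t1,whs1)}
  through step 1 (drive(t1,depot,whs1)): drop {truck_at(t1,whs1)}, keep {pkg_at(p3,depot)}, require {truck_at(t1,depot)}
    → {pkg_at(p3,depot), truck_at(t1,depot)}

== RESULT ==
["pkg_at(p3,depot)", "truck_at(t1,depot)"]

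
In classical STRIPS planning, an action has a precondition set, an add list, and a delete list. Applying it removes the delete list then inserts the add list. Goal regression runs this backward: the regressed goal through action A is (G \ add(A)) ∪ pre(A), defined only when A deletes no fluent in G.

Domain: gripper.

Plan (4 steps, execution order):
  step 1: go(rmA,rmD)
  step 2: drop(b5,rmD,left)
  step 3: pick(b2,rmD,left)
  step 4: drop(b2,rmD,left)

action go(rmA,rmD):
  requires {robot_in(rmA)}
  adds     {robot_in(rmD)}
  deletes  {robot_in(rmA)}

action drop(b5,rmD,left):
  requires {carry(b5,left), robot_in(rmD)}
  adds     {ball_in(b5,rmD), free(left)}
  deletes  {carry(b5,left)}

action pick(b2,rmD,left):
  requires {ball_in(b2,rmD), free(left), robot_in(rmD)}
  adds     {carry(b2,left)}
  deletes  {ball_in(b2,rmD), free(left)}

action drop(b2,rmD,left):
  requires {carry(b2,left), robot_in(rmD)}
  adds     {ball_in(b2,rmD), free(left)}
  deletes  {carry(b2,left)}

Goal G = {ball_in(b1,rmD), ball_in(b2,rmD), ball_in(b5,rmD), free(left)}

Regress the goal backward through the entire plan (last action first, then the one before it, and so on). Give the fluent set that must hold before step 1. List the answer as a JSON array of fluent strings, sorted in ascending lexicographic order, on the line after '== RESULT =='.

Work backward from the goal:
  through step 4 (drop(b2,rmD,left)): drop {ball_in(b2,rmD), free(left)}, keep {ball_in(b1,rmD), ball_in(b5,rmD)}, require {carry(b2,left), robot_in(rmD)}
    → {ball_in(b1,rmD), ball_in(b5,rmD), carry(b2,left), robot_in(rmD)}
  through step 3 (pick(b2,rmD,left)): drop {carry(b2,left)}, keep {ball_in(b1,rmD), ball_in(b5,rmD), robot_in(rmD)}, require {ball_in(b2,rmD), free(left), robot_in(rmD)}
    → {ball_in(b1,rmD), ball_in(b2,rmD), ball_in(b5,rmD), free(left), robot_in(rmD)}
  through step 2 (drop(b5,rmD,left)): drop {ball_in(b5,rmD), free(left)}, keep {ball_in(b1,rmD), ball_in(b2,rmD), robot_in(rmD)}, require {carry(b5,left), robot_in(rmD)}
    → {ball_in(b1,rmD), ball_in(b2,rmD), carry(b5,left), robot_in(rmD)}
  through step 1 (go(rmA,rmD)): drop {robot_in(rmD)}, keep {ball_in(b1,rmD), ball_in(b2,rmD), carry(b5,left)}, require {robot_in(rmA)}
    → {ball_in(b1,rmD), ball_in(b2,rmD), carry(b5,left), robot_in(rmA)}

== RESULT ==
["ball_in(b1,rmD)", "ball_in(b2,rmD)", "carry(b5,left)", "robot_in(rmA)"]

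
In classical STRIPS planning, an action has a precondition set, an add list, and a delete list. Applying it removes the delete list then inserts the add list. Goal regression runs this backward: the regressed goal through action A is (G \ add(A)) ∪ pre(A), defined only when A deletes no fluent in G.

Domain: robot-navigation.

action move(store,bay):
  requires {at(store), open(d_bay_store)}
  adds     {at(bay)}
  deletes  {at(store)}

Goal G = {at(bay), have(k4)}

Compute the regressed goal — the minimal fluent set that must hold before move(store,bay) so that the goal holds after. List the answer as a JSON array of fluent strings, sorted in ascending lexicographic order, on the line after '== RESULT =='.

Compute (G \ add) ∪ pre:
  G ∩ del = {}  (empty — regression defined)
  G \ add = {at(bay), have(k4)} \ {at(bay)} = {have(k4)}
  ∪ pre   = {have(k4)} ∪ {at(store), open(d_bay_store)}
          = {at(store), have(k4), open(d_bay_store)}

== RESULT ==
["at(store)", "have(k4)", "open(d_bay_store)"]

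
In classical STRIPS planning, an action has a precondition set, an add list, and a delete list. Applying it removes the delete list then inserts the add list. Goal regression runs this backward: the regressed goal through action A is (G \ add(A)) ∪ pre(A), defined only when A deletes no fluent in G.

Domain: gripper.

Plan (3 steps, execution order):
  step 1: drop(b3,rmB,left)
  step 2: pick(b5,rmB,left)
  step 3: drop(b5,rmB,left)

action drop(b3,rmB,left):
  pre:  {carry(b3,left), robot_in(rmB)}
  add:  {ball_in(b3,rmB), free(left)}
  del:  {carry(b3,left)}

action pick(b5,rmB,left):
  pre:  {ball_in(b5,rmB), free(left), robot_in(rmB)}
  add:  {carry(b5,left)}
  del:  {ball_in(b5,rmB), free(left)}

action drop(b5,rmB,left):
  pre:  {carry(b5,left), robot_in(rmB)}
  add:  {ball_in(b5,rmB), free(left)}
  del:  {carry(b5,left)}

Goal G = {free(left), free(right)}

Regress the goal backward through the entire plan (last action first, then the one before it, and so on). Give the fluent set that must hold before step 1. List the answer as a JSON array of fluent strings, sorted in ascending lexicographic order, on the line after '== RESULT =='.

Work backward from the goal:
  through step 3 (drop(b5,rmB,left)): drop {free(left)}, keep {free(right)}, require {carry(b5,left), robot_in(rmB)}
    → {carry(b5,left), free(right), robot_in(rmB)}
  through step 2 (pick(b5,rmB,left)): drop {carry(b5,left)}, keep {free(right), robot_in(rmB)}, require {ball_in(b5,rmB), free(left), robot_in(rmB)}
    → {ball_in(b5,rmB), free(left), free(right), robot_in(rmB)}
  through step 1 (drop(b3,rmB,left)): drop {free(left)}, keep {ball_in(b5,rmB), free(right), robot_in(rmB)}, require {carry(b3,left), robot_in(rmB)}
    → {ball_in(b5,rmB), carry(b3,left), free(right), robot_in(rmB)}

== RESULT ==
["ball_in(b5,rmB)", "carry(b3,left)", "free(right)", "robot_in(rmB)"]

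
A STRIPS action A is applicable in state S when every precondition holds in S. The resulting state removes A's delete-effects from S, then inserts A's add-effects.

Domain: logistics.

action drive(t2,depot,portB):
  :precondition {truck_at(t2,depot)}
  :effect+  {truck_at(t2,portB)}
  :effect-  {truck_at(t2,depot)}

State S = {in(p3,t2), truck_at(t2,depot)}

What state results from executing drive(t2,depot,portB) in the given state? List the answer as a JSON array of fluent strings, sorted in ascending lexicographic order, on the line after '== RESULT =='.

Progress:
  pre ⊆ S: {truck_at(t2,depot)} ⊆ S  — applicable
  S \ del = {in(p3,t2)}
  ∪ add   = {in(p3,t2), truck_at(t2,portB)}

== RESULT ==
["in(p3,t2)", "truck_at(t2,portB)"]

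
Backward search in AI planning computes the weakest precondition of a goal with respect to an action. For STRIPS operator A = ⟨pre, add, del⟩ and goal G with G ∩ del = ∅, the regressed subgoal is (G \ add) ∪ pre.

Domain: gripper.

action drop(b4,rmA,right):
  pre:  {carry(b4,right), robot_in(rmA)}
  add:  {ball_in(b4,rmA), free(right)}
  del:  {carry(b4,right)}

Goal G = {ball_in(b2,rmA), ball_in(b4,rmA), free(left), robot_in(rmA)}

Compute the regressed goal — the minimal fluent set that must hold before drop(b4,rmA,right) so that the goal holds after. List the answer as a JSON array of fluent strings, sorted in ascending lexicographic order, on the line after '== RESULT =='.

Compute (G \ add) ∪ pre:
  G ∩ del = {}  (empty — regression defined)
  G \ add = {ball_in(b2,rmA), ball_in(b4,rmA), free(left), robot_in(rmA)} \ {ball_in(b4,rmA), free(right)} = {ball_in(b2,rmA), free(left), robot_in(rmA)}
  ∪ pre   = {ball_in(b2,rmA), free(left), robot_in(rmA)} ∪ {carry(b4,right), robot_in(rmA)}
          = {ball_in(b2,rmA), carry(b4,right), free(left), robot_in(rmA)}

== RESULT ==
["ball_in(b2,rmA)", "carry(b4,right)", "free(left)", "robot_in(rmA)"]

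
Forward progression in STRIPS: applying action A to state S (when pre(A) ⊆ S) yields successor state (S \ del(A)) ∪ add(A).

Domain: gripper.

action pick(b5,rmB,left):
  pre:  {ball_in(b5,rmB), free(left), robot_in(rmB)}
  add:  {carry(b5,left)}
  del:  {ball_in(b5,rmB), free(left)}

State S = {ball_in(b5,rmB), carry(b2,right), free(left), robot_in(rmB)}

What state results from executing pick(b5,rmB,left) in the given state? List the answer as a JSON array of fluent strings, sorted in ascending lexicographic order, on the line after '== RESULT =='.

Progress:
  pre ⊆ S: {ball_in(b5,rmB), free(left), robot_in(rmB)} ⊆ S  — applicable
  S \ del = {carry(b2,right), robot_in(rmB)}
  ∪ add   = {carry(b2,right), carry(b5,left), robot_in(rmB)}

== RESULT ==
["carry(b2,right)", "carry(b5,left)", "robot_in(rmB)"]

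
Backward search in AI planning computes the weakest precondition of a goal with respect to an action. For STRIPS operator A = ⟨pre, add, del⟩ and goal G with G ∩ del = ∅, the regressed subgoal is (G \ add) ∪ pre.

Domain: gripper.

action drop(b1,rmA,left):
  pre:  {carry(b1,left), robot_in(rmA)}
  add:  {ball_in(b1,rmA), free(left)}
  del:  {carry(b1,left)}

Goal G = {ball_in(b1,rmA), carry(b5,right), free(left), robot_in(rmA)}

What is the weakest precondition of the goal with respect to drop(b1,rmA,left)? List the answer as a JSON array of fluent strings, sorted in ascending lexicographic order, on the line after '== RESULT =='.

Regress:
  G ∩ del = {}  (empty — regression defined)
  G \ add = {ball_in(b1,rmA), carry(b5,right), free(left), robot_in(rmA)} \ {ball_in(b1,rmA), free(left)} = {carry(b5,right), robot_in(rmA)}
  ∪ pre   = {carry(b5,right), robot_in(rmA)} ∪ {carry(b1,left), robot_in(rmA)}
          = {carry(b1,left), carry(b5,right), robot_in(rmA)}

== RESULT ==
["carry(b1,left)", "carry(b5,right)", "robot_in(rmA)"]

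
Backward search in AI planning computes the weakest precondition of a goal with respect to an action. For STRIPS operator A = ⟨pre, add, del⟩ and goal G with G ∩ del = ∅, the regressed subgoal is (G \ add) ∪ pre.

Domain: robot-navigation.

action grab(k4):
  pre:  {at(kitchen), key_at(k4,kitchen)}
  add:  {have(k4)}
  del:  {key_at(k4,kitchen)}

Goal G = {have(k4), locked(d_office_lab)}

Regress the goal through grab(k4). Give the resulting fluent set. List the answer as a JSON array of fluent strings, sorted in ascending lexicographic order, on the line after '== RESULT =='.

Regress:
  G ∩ del = {}  (empty — regression defined)
  G \ add = {have(k4), locked(d_office_lab)} \ {have(k4)} = {locked(d_office_lab)}
  ∪ pre   = {locked(d_office_lab)} ∪ {at(kitchen), key_at(k4,kitchen)}
          = {at(kitchen), key_at(k4,kitchen), locked(d_office_lab)}

== RESULT ==
["at(kitchen)", "key_at(k4,kitchen)", "locked(d_office_lab)"]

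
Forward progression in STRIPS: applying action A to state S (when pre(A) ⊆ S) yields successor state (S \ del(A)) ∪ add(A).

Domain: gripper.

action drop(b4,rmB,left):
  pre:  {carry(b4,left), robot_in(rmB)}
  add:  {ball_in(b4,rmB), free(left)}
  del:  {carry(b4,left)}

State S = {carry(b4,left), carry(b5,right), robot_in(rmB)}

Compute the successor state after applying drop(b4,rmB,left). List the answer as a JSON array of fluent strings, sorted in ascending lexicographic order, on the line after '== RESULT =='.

Compute (S \ del) ∪ add:
  pre ⊆ S: {carry(b4,left), robot_in(rmB)} ⊆ S  — applicable
  S \ del = {carry(b5,right), robot_in(rmB)}
  ∪ add   = {ball_in(b4,rmB), carry(b5,right), free(left), robot_in(rmB)}

== RESULT ==
["ball_in(b4,rmB)", "carry(b5,right)", "free(left)", "robot_in(rmB)"]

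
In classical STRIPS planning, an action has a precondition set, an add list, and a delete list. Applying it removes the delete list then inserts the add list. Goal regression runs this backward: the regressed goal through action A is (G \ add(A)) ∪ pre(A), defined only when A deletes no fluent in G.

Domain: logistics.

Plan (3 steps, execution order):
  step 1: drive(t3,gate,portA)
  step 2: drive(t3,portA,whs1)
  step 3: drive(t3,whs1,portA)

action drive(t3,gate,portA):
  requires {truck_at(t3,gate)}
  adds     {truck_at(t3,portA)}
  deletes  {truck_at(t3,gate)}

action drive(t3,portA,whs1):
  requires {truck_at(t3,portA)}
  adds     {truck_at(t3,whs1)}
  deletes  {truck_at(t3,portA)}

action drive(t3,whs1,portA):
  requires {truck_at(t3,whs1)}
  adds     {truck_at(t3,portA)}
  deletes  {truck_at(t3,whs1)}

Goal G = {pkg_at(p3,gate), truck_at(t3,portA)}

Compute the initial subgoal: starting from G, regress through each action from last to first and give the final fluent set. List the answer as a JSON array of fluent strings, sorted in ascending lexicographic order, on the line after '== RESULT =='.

Work backward from the goal:
  through step 3 (drive(t3,whs1,portA)): drop {truck_at(t3,portA)}, keep {pkg_at(p3,gate)}, require {truck_at(t3,whs1)}
    → {pkg_at(p3,gate), truck_at(t3,whs1)}
  through step 2 (drive(t3,portA,whs1)): drop {truck_at(t3,whs1)}, keep {pkg_at(p3,gate)}, require {truck_at(t3,portA)}
    → {pkg_at(p3,gate), truck_at(t3,portA)}
  through step 1 (drive(t3,gate,portA)): drop {truck_at(t3,portA)}, keep {pkg_at(p3,gate)}, require {truck_at(t3,gate)}
    → {pkg_at(p3,gate), truck_at(t3,gate)}

== RESULT ==
["pkg_at(p3,gate)", "truck_at(t3,gate)"]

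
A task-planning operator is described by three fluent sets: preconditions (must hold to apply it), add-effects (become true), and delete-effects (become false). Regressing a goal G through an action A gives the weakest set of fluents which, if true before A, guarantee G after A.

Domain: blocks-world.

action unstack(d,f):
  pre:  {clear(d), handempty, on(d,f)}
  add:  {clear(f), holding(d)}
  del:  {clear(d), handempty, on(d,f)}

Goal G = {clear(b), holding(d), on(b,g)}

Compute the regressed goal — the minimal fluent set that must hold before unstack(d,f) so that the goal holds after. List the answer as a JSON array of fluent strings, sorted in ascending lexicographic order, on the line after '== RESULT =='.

Regress:
  G ∩ del = {}  (empty — regression defined)
  G \ add = {clear(b), holding(d), on(b,g)} \ {clear(f), holding(d)} = {clear(b), on(b,g)}
  ∪ pre   = {clear(b), on(b,g)} ∪ {clear(d), handempty, on(d,f)}
          = {clear(b), clear(d), handempty, on(b,g), on(d,f)}

== RESULT ==
["clear(b)", "clear(d)", "handempty", "on(b,g)", "on(d,f)"]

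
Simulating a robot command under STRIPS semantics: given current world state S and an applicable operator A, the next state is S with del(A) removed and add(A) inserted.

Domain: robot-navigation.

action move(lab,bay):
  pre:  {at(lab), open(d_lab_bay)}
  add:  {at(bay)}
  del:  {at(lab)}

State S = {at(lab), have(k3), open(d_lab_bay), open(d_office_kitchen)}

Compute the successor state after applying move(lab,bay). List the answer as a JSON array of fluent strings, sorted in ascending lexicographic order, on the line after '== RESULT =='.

Progress:
  pre ⊆ S: {at(lab), open(d_lab_bay)} ⊆ S  — applicable
  S \ del = {have(k3), open(d_lab_bay), open(d_office_kitchen)}
  ∪ add   = {at(bay), have(k3), open(d_lab_bay), open(d_office_kitchen)}

== RESULT ==
["at(bay)", "have(k3)", "open(d_lab_bay)", "open(d_office_kitchen)"]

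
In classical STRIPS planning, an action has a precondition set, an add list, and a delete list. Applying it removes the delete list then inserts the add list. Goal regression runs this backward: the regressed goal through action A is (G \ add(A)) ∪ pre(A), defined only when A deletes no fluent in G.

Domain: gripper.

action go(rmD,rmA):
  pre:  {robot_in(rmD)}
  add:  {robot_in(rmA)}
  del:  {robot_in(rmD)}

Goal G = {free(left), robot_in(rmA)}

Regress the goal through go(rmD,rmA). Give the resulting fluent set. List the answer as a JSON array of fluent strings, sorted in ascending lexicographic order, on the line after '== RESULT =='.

Compute (G \ add) ∪ pre:
  G ∩ del = {}  (empty — regression defined)
  G \ add = {free(left), robot_in(rmA)} \ {robot_in(rmA)} = {free(left)}
  ∪ pre   = {free(left)} ∪ {robot_in(rmD)}
          = {free(left), robot_in(rmD)}

== RESULT ==
["free(left)", "robot_in(rmD)"]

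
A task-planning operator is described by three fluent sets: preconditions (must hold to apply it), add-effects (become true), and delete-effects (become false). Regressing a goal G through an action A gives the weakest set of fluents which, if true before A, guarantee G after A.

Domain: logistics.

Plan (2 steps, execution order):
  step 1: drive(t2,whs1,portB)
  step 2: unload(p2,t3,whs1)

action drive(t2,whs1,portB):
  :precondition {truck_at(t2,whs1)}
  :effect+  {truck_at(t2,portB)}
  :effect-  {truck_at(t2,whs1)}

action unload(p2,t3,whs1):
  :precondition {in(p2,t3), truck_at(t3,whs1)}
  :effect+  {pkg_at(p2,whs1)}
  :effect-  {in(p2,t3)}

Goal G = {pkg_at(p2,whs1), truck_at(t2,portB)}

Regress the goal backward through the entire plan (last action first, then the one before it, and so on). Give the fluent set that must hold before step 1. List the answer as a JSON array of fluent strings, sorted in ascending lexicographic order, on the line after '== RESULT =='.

Work backward from the goal:
  through step 2 (unload(p2,t3,whs1)): drop {pkg_at(p2,whs1)}, keep {truck_at(t2,portB)}, require {in(p2,t3), truck_at(t3,whs1)}
    → {in(p2,t3), truck_at(t2,portB), truck_at(t3,whs1)}
  through step 1 (drive(t2,whs1,portB)): drop {truck_at(t2,portB)}, keep {in(p2,t3), truck_at(t3,whs1)}, require {truck_at(t2,whs1)}
    → {in(p2,t3), truck_at(t2,whs1), truck_at(t3,whs1)}

== RESULT ==
["in(p2,t3)", "truck_at(t2,whs1)", "truck_at(t3,whs1)"]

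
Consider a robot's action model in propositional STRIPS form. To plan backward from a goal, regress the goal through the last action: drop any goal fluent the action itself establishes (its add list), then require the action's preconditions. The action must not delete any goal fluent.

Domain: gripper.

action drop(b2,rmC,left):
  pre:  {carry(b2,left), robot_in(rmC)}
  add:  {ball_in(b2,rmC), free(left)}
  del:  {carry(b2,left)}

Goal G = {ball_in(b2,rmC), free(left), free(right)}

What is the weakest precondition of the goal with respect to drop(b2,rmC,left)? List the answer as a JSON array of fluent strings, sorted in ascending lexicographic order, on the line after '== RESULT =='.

Compute (G \ add) ∪ pre:
  G ∩ del = {}  (empty — regression defined)
  G \ add = {ball_in(b2,rmC), free(left), free(right)} \ {ball_in(b2,rmC), free(left)} = {free(right)}
  ∪ pre   = {free(right)} ∪ {carry(b2,left), robot_in(rmC)}
          = {carry(b2,left), free(right), robot_in(rmC)}

== RESULT ==
["carry(b2,left)", "free(right)", "robot_in(rmC)"]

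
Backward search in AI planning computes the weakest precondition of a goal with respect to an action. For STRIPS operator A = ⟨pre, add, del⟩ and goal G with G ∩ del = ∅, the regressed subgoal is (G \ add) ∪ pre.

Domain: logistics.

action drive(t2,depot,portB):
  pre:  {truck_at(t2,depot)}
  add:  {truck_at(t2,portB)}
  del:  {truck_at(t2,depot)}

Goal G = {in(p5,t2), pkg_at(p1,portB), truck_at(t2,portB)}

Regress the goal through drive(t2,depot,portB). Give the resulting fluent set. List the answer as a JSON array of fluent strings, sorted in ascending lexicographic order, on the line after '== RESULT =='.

Compute (G \ add) ∪ pre:
  G ∩ del = {}  (empty — regression defined)
  G \ add = {in(p5,t2), pkg_at(p1,portB), truck_at(t2,portB)} \ {truck_at(t2,portB)} = {in(p5,t2), pkg_at(p1,portB)}
  ∪ pre   = {in(p5,t2), pkg_at(p1,portB)} ∪ {truck_at(t2,depot)}
          = {in(p5,t2), pkg_at(p1,portB), truck_at(t2,depot)}

== RESULT ==
["in(p5,t2)", "pkg_at(p1,portB)", "truck_at(t2,depot)"]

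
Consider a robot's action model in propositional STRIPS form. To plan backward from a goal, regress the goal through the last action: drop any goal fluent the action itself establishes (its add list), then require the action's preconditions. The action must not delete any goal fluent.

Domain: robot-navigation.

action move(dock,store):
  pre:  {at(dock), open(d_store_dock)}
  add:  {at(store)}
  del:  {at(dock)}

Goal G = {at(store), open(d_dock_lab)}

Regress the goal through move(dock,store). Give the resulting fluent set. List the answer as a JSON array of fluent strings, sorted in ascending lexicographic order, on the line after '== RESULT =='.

Compute (G \ add) ∪ pre:
  G ∩ del = {}  (empty — regression defined)
  G \ add = {at(store), open(d_dock_lab)} \ {at(store)} = {open(d_dock_lab)}
  ∪ pre   = {open(d_dock_lab)} ∪ {at(dock), open(d_store_dock)}
          = {at(dock), open(d_dock_lab), open(d_store_dock)}

== RESULT ==
["at(dock)", "open(d_dock_lab)", "open(d_store_dock)"]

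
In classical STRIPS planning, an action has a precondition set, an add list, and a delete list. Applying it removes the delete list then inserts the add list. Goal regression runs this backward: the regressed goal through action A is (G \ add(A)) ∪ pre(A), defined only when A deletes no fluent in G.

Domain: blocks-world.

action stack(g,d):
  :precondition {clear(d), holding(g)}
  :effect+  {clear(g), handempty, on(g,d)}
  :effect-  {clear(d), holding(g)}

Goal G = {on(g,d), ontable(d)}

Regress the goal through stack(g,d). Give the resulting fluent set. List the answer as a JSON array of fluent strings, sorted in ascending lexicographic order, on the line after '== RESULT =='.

Compute (G \ add) ∪ pre:
  G ∩ del = {}  (empty — regression defined)
  G \ add = {on(g,d), ontable(d)} \ {clear(g), handempty, on(g,d)} = {ontable(d)}
  ∪ pre   = {ontable(d)} ∪ {clear(d), holding(g)}
          = {clear(d), holding(g), ontable(d)}

== RESULT ==
["clear(d)", "holding(g)", "ontable(d)"]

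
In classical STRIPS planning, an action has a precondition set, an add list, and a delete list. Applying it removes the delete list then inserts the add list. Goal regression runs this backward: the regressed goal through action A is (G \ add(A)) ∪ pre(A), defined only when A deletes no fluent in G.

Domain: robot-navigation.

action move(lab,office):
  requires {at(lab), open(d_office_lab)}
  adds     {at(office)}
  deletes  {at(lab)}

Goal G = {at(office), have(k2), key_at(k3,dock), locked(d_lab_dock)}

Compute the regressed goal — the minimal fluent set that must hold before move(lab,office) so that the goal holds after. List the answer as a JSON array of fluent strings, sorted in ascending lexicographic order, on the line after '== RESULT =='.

Regress:
  G ∩ del = {}  (empty — regression defined)
  G \ add = {at(office), have(k2), key_at(k3,dock), locked(d_lab_dock)} \ {at(office)} = {have(k2), key_at(k3,dock), locked(d_lab_dock)}
  ∪ pre   = {have(k2), key_at(k3,dock), locked(d_lab_dock)} ∪ {at(lab), open(d_office_lab)}
          = {at(lab), have(k2), key_at(k3,dock), locked(d_lab_dock), open(d_office_lab)}

== RESULT ==
["at(lab)", "have(k2)", "key_at(k3,dock)", "locked(d_lab_dock)", "open(d_office_lab)"]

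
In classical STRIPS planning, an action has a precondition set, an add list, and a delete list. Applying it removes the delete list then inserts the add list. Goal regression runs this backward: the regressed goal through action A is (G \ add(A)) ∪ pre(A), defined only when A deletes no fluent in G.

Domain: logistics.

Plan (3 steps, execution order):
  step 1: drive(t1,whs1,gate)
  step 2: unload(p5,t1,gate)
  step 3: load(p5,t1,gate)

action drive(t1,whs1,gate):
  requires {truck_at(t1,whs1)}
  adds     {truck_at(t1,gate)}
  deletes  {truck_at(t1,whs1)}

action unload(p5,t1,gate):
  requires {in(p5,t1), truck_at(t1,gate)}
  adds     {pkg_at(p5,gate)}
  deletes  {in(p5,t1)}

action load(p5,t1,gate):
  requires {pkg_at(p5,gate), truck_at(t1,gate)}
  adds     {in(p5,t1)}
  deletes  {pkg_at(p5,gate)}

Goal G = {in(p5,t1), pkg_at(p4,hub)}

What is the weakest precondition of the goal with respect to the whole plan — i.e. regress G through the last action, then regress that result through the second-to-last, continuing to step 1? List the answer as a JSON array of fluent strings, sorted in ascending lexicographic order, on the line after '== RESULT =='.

Work backward from the goal:
  through step 3 (load(p5,t1,gate)): drop {in(p5,t1)}, keep {pkg_at(p4,hub)}, require {pkg_at(p5,gate), truck_at(t1,gate)}
    → {pkg_at(p4,hub), pkg_at(p5,gate), truck_at(t1,gate)}
  through step 2 (unload(p5,t1,gate)): drop {pkg_at(p5,gate)}, keep {pkg_at(p4,hub), truck_at(t1,gate)}, require {in(p5,t1), truck_at(t1,gate)}
    → {in(p5,t1), pkg_at(p4,hub), truck_at(t1,gate)}
  through step 1 (drive(t1,whs1,gate)): drop {truck_at(t1,gate)}, keep {in(p5,t1), pkg_at(p4,hub)}, require {truck_at(t1,whs1)}
    → {in(p5,t1), pkg_at(p4,hub), truck_at(t1,whs1)}

== RESULT ==
["in(p5,t1)", "pkg_at(p4,hub)", "truck_at(t1,whs1)"]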